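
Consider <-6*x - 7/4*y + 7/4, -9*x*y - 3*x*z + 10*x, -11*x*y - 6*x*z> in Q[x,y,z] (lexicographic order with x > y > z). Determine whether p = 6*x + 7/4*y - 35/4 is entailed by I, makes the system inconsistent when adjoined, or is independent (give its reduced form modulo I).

Adjoining 6*x + 7/4*y - 35/4 makes the ideal the whole ring: the system is inconsistent.

First compute the reduced Gröbner basis of I by Buchberger's algorithm.
f_1 = -6*x - 7/4*y + 7/4, LT = x.
f_2 = -9*x*y - 3*x*z + 10*x, LT = x*y.
f_3 = -11*x*y - 6*x*z, LT = x*y.

S(f_1,f_2): lcm = x*y. S = -1/3*x*z + 10/9*x + 7/24*y**2 - 7/24*y.
  reduce S modulo (f_1, f_2, f_3):
  remainder 7/24*y**2 + 7/72*y*z - 133/216*y - 7/72*z + 35/108 ≠ 0; add h_4 = 7/24*y**2 + 7/72*y*z - 133/216*y - 7/72*z + 35/108 to the basis.

S(f_1,f_3): lcm = x*y. S = -6/11*x*z + 7/24*y**2 - 7/24*y.
  reduce S modulo (f_1, f_2, f_3, h_4):
  remainder 49/792*y*z + 35/108*y - 49/792*z - 35/108 ≠ 0; add h_5 = 49/792*y*z + 35/108*y - 49/792*z - 35/108 to the basis.

The other S-polynomials (S(f_2,f_3), S(f_1,h_4), S(f_2,h_4), S(f_3,h_4), S(f_1,h_5), S(f_2,h_5), S(f_3,h_5), S(h_4,h_5)) all reduce to 0 modulo the current basis, so we have a Gröbner basis.
Inter-reduce: drop elements whose leading term is divisible by another's, tail-reduce, and make monic.
Reduced Gröbner basis: {x + 7/24*y - 7/24, y**2 - 27/7*y + 20/7, y*z + 110/21*y - z - 110/21}.
Label its elements g_1 = x + 7/24*y - 7/24, g_2 = y**2 - 27/7*y + 20/7, g_3 = y*z + 110/21*y - z - 110/21.

Reduce p = 6*x + 7/4*y - 35/4 modulo G:
  leading term x: subtract (6)·g_1 from 6*x + 7/4*y - 35/4 → -7
  leading term 1: no divisor's leading term divides it; move -7 to the remainder.
  normal form = -7.
The normal form is nonzero, so p ∉ I. Since p minus its normal form lies in I, I + (p) = I + (r) where r = -7; decide whether this ideal is the whole ring.
Here r = -7 is a nonzero constant, hence a unit: 1 ∈ I + (p), the Gröbner basis of I + (p) is {1}, and the enlarged system has no common solution — adjoining p is inconsistent.

The remainder on division by a Gröbner basis is unique — it is the normal form.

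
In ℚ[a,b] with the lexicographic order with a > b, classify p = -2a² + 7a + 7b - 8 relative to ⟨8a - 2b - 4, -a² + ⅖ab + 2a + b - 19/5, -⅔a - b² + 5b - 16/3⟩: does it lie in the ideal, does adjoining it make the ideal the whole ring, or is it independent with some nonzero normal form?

First compute the reduced Gröbner basis of I by Buchberger's algorithm.
f_1 = 8a - 2b - 4, LT = a.
f_2 = -a² + ⅖ab + 2a + b - 19/5, LT = a².
f_3 = -⅔a - b² + 5b - 16/3, LT = a.

S(f_1,f_2): lcm = a². S = 3/20ab + 3/2a + b - 19/5.
  reduce S modulo (f_1, f_2, f_3):
  remainder 3/80b² + 29/20b - 61/20 ≠ 0; add h_4 = 3/80b² + 29/20b - 61/20 to the basis.

S(f_1,f_3): lcm = a. S = -3/2b² + 29/4b - 17/2.
  reduce S modulo (f_1, f_2, f_3, h_4):
  remainder 261/4b - 261/2 ≠ 0; add h_5 = 261/4b - 261/2 to the basis.

The other S-polynomials (S(f_2,f_3), S(f_1,h_4), S(f_2,h_4), S(f_3,h_4), S(f_1,h_5), S(f_2,h_5), S(f_3,h_5), S(h_4,h_5)) all reduce to 0 modulo the current basis, so we have a Gröbner basis.
Inter-reduce: drop elements whose leading term is divisible by another's, tail-reduce, and make monic.
Reduced Gröbner basis: {a - 1, b - 2}.
Label its elements g_1 = a - 1, g_2 = b - 2.

Reduce p = -2a² + 7a + 7b - 8 modulo G:
  leading term a²: subtract (-2a)·g_1 from -2a² + 7a + 7b - 8 → 5a + 7b - 8
  leading term a: subtract (5)·g_1 from 5a + 7b - 8 → 7b - 3
  leading term b: subtract (7)·g_2 from 7b - 3 → 11
  leading term 1: no divisor's leading term divides it; move 11 to the remainder.
  normal form = 11.
The normal form is nonzero, so p ∉ I. Since p minus its normal form lies in I, I + (p) = I + (r) where r = 11; decide whether this ideal is the whole ring.
Here r = 11 is a nonzero constant, hence a unit: 1 ∈ I + (p), the Gröbner basis of I + (p) is {1}, and the enlarged system has no common solution — adjoining p is inconsistent.

Ideal membership is decidable via reduction modulo a Gröbner basis.

Adjoining -2a² + 7a + 7b - 8 makes the ideal the whole ring: the system is inconsistent.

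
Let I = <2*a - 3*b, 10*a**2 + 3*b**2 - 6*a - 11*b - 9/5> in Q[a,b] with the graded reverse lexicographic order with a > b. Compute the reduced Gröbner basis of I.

G = {b**2 - 40/51*b - 6/85, a - 3/2*b}

f_1 = 2*a - 3*b, LT = a.
f_2 = 10*a**2 + 3*b**2 - 6*a - 11*b - 9/5, LT = a**2.

S(f_1,f_2): lcm = a**2. S = -3/2*a*b - 3/10*b**2 + 3/5*a + 11/10*b + 9/50.
  leading term a*b: subtract (-3/4*b)·f_1 from -3/2*a*b - 3/10*b**2 + 3/5*a + 11/10*b + 9/50 → -51/20*b**2 + 3/5*a + 11/10*b + 9/50
  leading term b**2: no divisor's leading term divides it; move -51/20*b**2 to the remainder.
  leading term a: subtract (3/10)·f_1 from 3/5*a + 11/10*b + 9/50 → 2*b + 9/50
  leading term b: no divisor's leading term divides it; move 2*b to the remainder.
  leading term 1: no divisor's leading term divides it; move 9/50 to the remainder.
  remainder -51/20*b**2 + 2*b + 9/50 ≠ 0; add g_3 = -51/20*b**2 + 2*b + 9/50 to the basis.

The other S-polynomials (S(f_1,g_3), S(f_2,g_3)) all reduce to 0 modulo the current basis, so we have a Gröbner basis.
Inter-reduce: drop elements whose leading term is divisible by another's, tail-reduce, and make monic.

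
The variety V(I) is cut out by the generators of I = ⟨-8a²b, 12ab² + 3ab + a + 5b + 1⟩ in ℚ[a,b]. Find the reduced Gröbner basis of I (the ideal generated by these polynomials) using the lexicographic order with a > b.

G = {a - 75/22b² + 95/22b + 1, b³ + ⅖b² + 1/25b}

f_1 = -8a²b, LT = a²b.
f_2 = 12ab² + 3ab + a + 5b + 1, LT = ab².

S(f_1,f_2): lcm = a²b². S = -¼a²b - 1/12a² - 5/12ab - 1/12a.
  reduce S modulo (f_1, f_2):
  remainder -1/12a² - 5/12ab - 1/12a ≠ 0; add g_3 = -1/12a² - 5/12ab - 1/12a to the basis.

S(f_1,g_3): lcm = a²b. S = -5ab² - ab.
  reduce S modulo (f_1, f_2, g_3):
  remainder ¼ab + 5/12a + 25/12b + 5/12 ≠ 0; add g_4 = ¼ab + 5/12a + 25/12b + 5/12 to the basis.

S(f_2,g_3): lcm = a²b². S = ¼a²b + 1/12a² - 5ab³ - ab² + 5/12ab + 1/12a.
  reduce S modulo (f_1, f_2, g_3, g_4):
  remainder -11/18a + 25/12b² - 95/36b - 11/18 ≠ 0; add g_5 = -11/18a + 25/12b² - 95/36b - 11/18 to the basis.

S(f_2,g_5): lcm = ab². S = ¼ab + 1/12a + 75/22b⁴ - 95/22b³ - b² + 5/12b + 1/12.
  reduce S modulo (f_1, f_2, g_3, g_4, g_5):
  remainder 75/22b⁴ - 95/22b³ - 47/22b² - 5/22b ≠ 0; add g_6 = 75/22b⁴ - 95/22b³ - 47/22b² - 5/22b to the basis.

S(g_4,g_5): lcm = ab. S = 5/3a + 75/22b³ - 95/22b² + 22/3b + 5/3.
  reduce S modulo (f_1, f_2, g_3, g_4, g_5, g_6):
  remainder 75/22b³ + 15/11b² + 3/22b ≠ 0; add g_7 = 75/22b³ + 15/11b² + 3/22b to the basis.

The other S-polynomials (S(f_1,g_4), S(f_2,g_4), S(g_3,g_4), S(f_1,g_5), S(g_3,g_5), S(f_1,g_6), S(f_2,g_6), S(g_3,g_6), S(g_4,g_6), S(g_5,g_6), S(f_1,g_7), S(f_2,g_7), S(g_3,g_7), S(g_4,g_7), S(g_5,g_7), S(g_6,g_7)) all reduce to 0 modulo the current basis, so we have a Gröbner basis.
Inter-reduce: drop elements whose leading term is divisible by another's, tail-reduce, and make monic.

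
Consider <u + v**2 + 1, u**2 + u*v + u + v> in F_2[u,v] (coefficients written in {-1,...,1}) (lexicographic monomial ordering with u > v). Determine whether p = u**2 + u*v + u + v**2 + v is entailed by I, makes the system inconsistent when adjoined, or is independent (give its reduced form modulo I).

u**2 + u*v + u + v**2 + v is independent of I; its normal form modulo I is v**2.

First compute the reduced Gröbner basis of I by Buchberger's algorithm.
f_1 = u + v**2 + 1, LT = u.
f_2 = u**2 + u*v + u + v, LT = u**2.

S(f_1,f_2): lcm = u**2. S = u*v**2 + u*v + v.
  leading term u*v**2: subtract (v**2)·f_1 from u*v**2 + u*v + v → u*v + v**4 + v**2 + v
  leading term u*v: subtract (v)·f_1 from u*v + v**4 + v**2 + v → v**4 + v**3 + v**2
  leading term v**4: no divisor's leading term divides it; move v**4 to the remainder.
  leading term v**3: no divisor's leading term divides it; move v**3 to the remainder.
  leading term v**2: no divisor's leading term divides it; move v**2 to the remainder.
  remainder v**4 + v**3 + v**2 ≠ 0; add h_3 = v**4 + v**3 + v**2 to the basis.

The other S-polynomials (S(f_1,h_3), S(f_2,h_3)) all reduce to 0 modulo the current basis, so we have a Gröbner basis.
Inter-reduce: drop elements whose leading term is divisible by another's, tail-reduce, and make monic.
Reduced Gröbner basis: {u + v**2 + 1, v**4 + v**3 + v**2}.
Label its elements g_1 = u + v**2 + 1, g_2 = v**4 + v**3 + v**2.

Reduce p = u**2 + u*v + u + v**2 + v modulo G:
  leading term u**2: subtract (u)·g_1 from u**2 + u*v + u + v**2 + v → u*v**2 + u*v + v**2 + v
  leading term u*v**2: subtract (v**2)·g_1 from u*v**2 + u*v + v**2 + v → u*v + v**4 + v
  leading term u*v: subtract (v)·g_1 from u*v + v**4 + v → v**4 + v**3
  leading term v**4: subtract (1)·g_2 from v**4 + v**3 → v**2
  leading term v**2: no divisor's leading term divides it; move v**2 to the remainder.
  normal form = v**2.
The normal form is nonzero, so p ∉ I. Since p minus its normal form lies in I, I + (p) = I + (r) where r = v**2; decide whether this ideal is the whole ring.
Run Buchberger on G together with r (pairs among the g_i already reduce to 0 since G is a Gröbner basis):
g_1 = u + v**2 + 1, LT = u.
g_2 = v**4 + v**3 + v**2, LT = v**4.
r = v**2, LT = v**2.

The S-polynomials (S(g_1,g_2), S(g_1,r), S(g_2,r)) all reduce to 0 modulo the current basis, so we have a Gröbner basis.
Inter-reduce: drop elements whose leading term is divisible by another's, tail-reduce, and make monic.
Reduced Gröbner basis: {u + 1, v**2}.
The reduced Gröbner basis of I + (p) is {u + 1, v**2} ≠ {1}, a proper ideal, so the enlarged system stays consistent: p is independent of I, with normal form v**2.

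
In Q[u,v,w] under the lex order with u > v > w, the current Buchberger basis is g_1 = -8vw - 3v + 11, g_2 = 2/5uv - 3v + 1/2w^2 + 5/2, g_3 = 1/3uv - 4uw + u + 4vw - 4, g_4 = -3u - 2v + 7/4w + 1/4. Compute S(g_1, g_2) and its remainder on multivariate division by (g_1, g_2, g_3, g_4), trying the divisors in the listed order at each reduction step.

S(g_1, g_2) = 3/8uv - 11/8u + 15/2vw - 5/4w^3 - 25/4w; remainder on division = 11/12v - 5/4w^3 - 15/32w^2 - 677/96w + 377/48.

lcm(LM(g_1), LM(g_2)) = uvw.
S = (lcm/LT(g_1))·g_1 − (lcm/LT(g_2))·g_2 = 3/8uv - 11/8u + 15/2vw - 5/4w^3 - 25/4w.
Reduce S modulo (g_1, g_2, g_3, g_4) in that order:
  leading term uv: subtract (15/16)·g_2 from 3/8uv - 11/8u + 15/2vw - 5/4w^3 - 25/4w → -11/8u + 15/2vw + 45/16v - 5/4w^3 - 15/32w^2 - 25/4w - 75/32
  leading term u: subtract (11/24)·g_4 from -11/8u + 15/2vw + 45/16v - 5/4w^3 - 15/32w^2 - 25/4w - 75/32 → 15/2vw + 179/48v - 5/4w^3 - 15/32w^2 - 677/96w - 59/24
  leading term vw: subtract (-15/16)·g_1 from 15/2vw + 179/48v - 5/4w^3 - 15/32w^2 - 677/96w - 59/24 → 11/12v - 5/4w^3 - 15/32w^2 - 677/96w + 377/48
  leading term v: no divisor's leading term divides it; move 11/12v to the remainder.
  leading term w^3: no divisor's leading term divides it; move -5/4w^3 to the remainder.
  leading term w^2: no divisor's leading term divides it; move -15/32w^2 to the remainder.
  leading term w: no divisor's leading term divides it; move -677/96w to the remainder.
  leading term 1: no divisor's leading term divides it; move 377/48 to the remainder.
The remainder 11/12v - 5/4w^3 - 15/32w^2 - 677/96w + 377/48 is nonzero, so it would be added as the next basis element.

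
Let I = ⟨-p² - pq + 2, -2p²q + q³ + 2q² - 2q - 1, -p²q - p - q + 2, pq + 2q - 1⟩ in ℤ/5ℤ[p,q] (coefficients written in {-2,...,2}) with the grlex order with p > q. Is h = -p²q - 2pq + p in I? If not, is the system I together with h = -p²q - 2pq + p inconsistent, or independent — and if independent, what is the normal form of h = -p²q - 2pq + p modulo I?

First compute the reduced Gröbner basis of I by Buchberger's algorithm.
f_1 = -p² - pq + 2, LT = p².
f_2 = -2p²q + q³ + 2q² - 2q - 1, LT = p²q.
f_3 = -p²q - p - q + 2, LT = p²q.
f_4 = pq + 2q - 1, LT = pq.

S(f_1,f_2): lcm = p²q. S = pq² - 2q³ + q² + 2q + 2.
  leading term pq²: subtract (q)·f_4 from pq² - 2q³ + q² + 2q + 2 → -2q³ - q² - 2q + 2
  leading term q³: no divisor's leading term divides it; move -2q³ to the remainder.
  leading term q²: no divisor's leading term divides it; move -q² to the remainder.
  leading term q: no divisor's leading term divides it; move -2q to the remainder.
  leading term 1: no divisor's leading term divides it; move 2 to the remainder.
  remainder -2q³ - q² - 2q + 2 ≠ 0; add k_5 = -2q³ - q² - 2q + 2 to the basis.

S(f_1,f_3): lcm = p²q. S = pq² - p + 2q + 2.
  leading term pq²: subtract (q)·f_4 from pq² - p + 2q + 2 → -2q² - p - 2q + 2
  leading term q²: no divisor's leading term divides it; move -2q² to the remainder.
  leading term p: no divisor's leading term divides it; move -p to the remainder.
  leading term q: no divisor's leading term divides it; move -2q to the remainder.
  leading term 1: no divisor's leading term divides it; move 2 to the remainder.
  remainder -2q² - p - 2q + 2 ≠ 0; add k_6 = -2q² - p - 2q + 2 to the basis.

S(f_1,f_4): lcm = p²q. S = pq² - 2pq + p - 2q.
  leading term pq²: subtract (q)·f_4 from pq² - 2pq + p - 2q → -2pq - 2q² + p - q
  leading term pq: subtract (-2)·f_4 from -2pq - 2q² + p - q → -2q² + p - 2q - 2
  leading term q²: subtract (1)·k_6 from -2q² + p - 2q - 2 → 2p + 1
  leading term p: no divisor's leading term divides it; move 2p to the remainder.
  leading term 1: no divisor's leading term divides it; move 1 to the remainder.
  remainder 2p + 1 ≠ 0; add k_7 = 2p + 1 to the basis.

S(f_3,k_5): lcm = p²q³. S = 2p²q² - p²q + pq² + q³ + p² - 2q².
  leading term p²q²: subtract (-2q²)·f_1 from 2p²q² - p²q + pq² + q³ + p² - 2q² → -2pq³ - p²q + pq² + q³ + p² + 2q²
  leading term pq³: subtract (-2q²)·f_4 from -2pq³ - p²q + pq² + q³ + p² + 2q² → -p²q + pq² + p²
  leading term p²q: subtract (q)·f_1 from -p²q + pq² + p² → 2pq² + p² - 2q
  leading term pq²: subtract (2q)·f_4 from 2pq² + p² - 2q → p² + q²
  leading term p²: subtract (-1)·f_1 from p² + q² → -pq + q² + 2
  leading term pq: subtract (-1)·f_4 from -pq + q² + 2 → q² + 2q + 1
  leading term q²: subtract (2)·k_6 from q² + 2q + 1 → 2p + q + 2
  leading term p: subtract (1)·k_7 from 2p + q + 2 → q + 1
  leading term q: no divisor's leading term divides it; move q to the remainder.
  leading term 1: no divisor's leading term divides it; move 1 to the remainder.
  remainder q + 1 ≠ 0; add k_8 = q + 1 to the basis.

The other S-polynomials (S(f_2,f_3), S(f_2,f_4), S(f_3,f_4), S(f_1,k_5), S(f_2,k_5), S(f_4,k_5), S(f_1,k_6), S(f_2,k_6), S(f_3,k_6), S(f_4,k_6), S(k_5,k_6), S(f_1,k_7), S(f_2,k_7), S(f_3,k_7), S(f_4,k_7), S(k_5,k_7), S(k_6,k_7), S(f_1,k_8), S(f_2,k_8), S(f_3,k_8), S(f_4,k_8), S(k_5,k_8), S(k_6,k_8), S(k_7,k_8)) all reduce to 0 modulo the current basis, so we have a Gröbner basis.
Inter-reduce: drop elements whose leading term is divisible by another's, tail-reduce, and make monic.
Reduced Gröbner basis: {p - 2, q + 1}.
Label its elements g_1 = p - 2, g_2 = q + 1.

Reduce h = -p²q - 2pq + p modulo G:
  leading term p²q: subtract (-pq)·g_1 from -p²q - 2pq + p → pq + p
  leading term pq: subtract (q)·g_1 from pq + p → p + 2q
  leading term p: subtract (1)·g_1 from p + 2q → 2q + 2
  leading term q: subtract (2)·g_2 from 2q + 2 → 0
  normal form = 0.
Since the normal form is 0, h ∈ I.

-p²q - 2pq + p lies in I (it reduces to 0).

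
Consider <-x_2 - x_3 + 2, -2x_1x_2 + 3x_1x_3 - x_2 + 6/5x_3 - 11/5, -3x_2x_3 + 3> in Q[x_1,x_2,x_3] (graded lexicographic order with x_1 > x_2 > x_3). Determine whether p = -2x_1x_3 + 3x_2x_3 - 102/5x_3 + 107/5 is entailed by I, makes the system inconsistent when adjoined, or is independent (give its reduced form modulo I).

First compute the reduced Gröbner basis of I by Buchberger's algorithm.
f_1 = -x_2 - x_3 + 2, LT = x_2.
f_2 = -2x_1x_2 + 3x_1x_3 - x_2 + 6/5x_3 - 11/5, LT = x_1x_2.
f_3 = -3x_2x_3 + 3, LT = x_2x_3.

S(f_1,f_2): lcm = x_1x_2. S = 5/2x_1x_3 - 2x_1 - 1/2x_2 + 3/5x_3 - 11/10.
  leading term x_1x_3: no divisor's leading term divides it; move 5/2x_1x_3 to the remainder.
  leading term x_1: no divisor's leading term divides it; move -2x_1 to the remainder.
  leading term x_2: subtract (1/2)·f_1 from -1/2x_2 + 3/5x_3 - 11/10 → 11/10x_3 - 21/10
  leading term x_3: no divisor's leading term divides it; move 11/10x_3 to the remainder.
  leading term 1: no divisor's leading term divides it; move -21/10 to the remainder.
  remainder 5/2x_1x_3 - 2x_1 + 11/10x_3 - 21/10 ≠ 0; add h_4 = 5/2x_1x_3 - 2x_1 + 11/10x_3 - 21/10 to the basis.

S(f_1,f_3): lcm = x_2x_3. S = x_3^2 - 2x_3 + 1.
  leading term x_3^2: no divisor's leading term divides it; move x_3^2 to the remainder.
  leading term x_3: no divisor's leading term divides it; move -2x_3 to the remainder.
  leading term 1: no divisor's leading term divides it; move 1 to the remainder.
  remainder x_3^2 - 2x_3 + 1 ≠ 0; add h_5 = x_3^2 - 2x_3 + 1 to the basis.

S(f_2,f_3): lcm = x_1x_2x_3. S = -3/2x_1x_3^2 + 1/2x_2x_3 - 3/5x_3^2 + x_1 + 11/10x_3.
  leading term x_1x_3^2: subtract (-3/5x_3)·h_4 from -3/2x_1x_3^2 + 1/2x_2x_3 - 3/5x_3^2 + x_1 + 11/10x_3 → -6/5x_1x_3 + 1/2x_2x_3 + 3/50x_3^2 + x_1 - 4/25x_3
  leading term x_1x_3: subtract (-12/25)·h_4 from -6/5x_1x_3 + 1/2x_2x_3 + 3/50x_3^2 + x_1 - 4/25x_3 → 1/2x_2x_3 + 3/50x_3^2 + 1/25x_1 + 46/125x_3 - 126/125
  leading term x_2x_3: subtract (-1/2x_3)·f_1 from 1/2x_2x_3 + 3/50x_3^2 + 1/25x_1 + 46/125x_3 - 126/125 → -11/25x_3^2 + 1/25x_1 + 171/125x_3 - 126/125
  leading term x_3^2: subtract (-11/25)·h_5 from -11/25x_3^2 + 1/25x_1 + 171/125x_3 - 126/125 → 1/25x_1 + 61/125x_3 - 71/125
  leading term x_1: no divisor's leading term divides it; move 1/25x_1 to the remainder.
  leading term x_3: no divisor's leading term divides it; move 61/125x_3 to the remainder.
  leading term 1: no divisor's leading term divides it; move -71/125 to the remainder.
  remainder 1/25x_1 + 61/125x_3 - 71/125 ≠ 0; add h_6 = 1/25x_1 + 61/125x_3 - 71/125 to the basis.

The other S-polynomials (S(f_1,h_4), S(f_2,h_4), S(f_3,h_4), S(f_1,h_5), S(f_2,h_5), S(f_3,h_5), S(h_4,h_5), S(f_1,h_6), S(f_2,h_6), S(f_3,h_6), S(h_4,h_6), S(h_5,h_6)) all reduce to 0 modulo the current basis, so we have a Gröbner basis.
Inter-reduce: drop elements whose leading term is divisible by another's, tail-reduce, and make monic.
Reduced Gröbner basis: {x_3^2 - 2x_3 + 1, x_1 + 61/5x_3 - 71/5, x_2 + x_3 - 2}.
Label its elements g_1 = x_3^2 - 2x_3 + 1, g_2 = x_1 + 61/5x_3 - 71/5, g_3 = x_2 + x_3 - 2.

Reduce p = -2x_1x_3 + 3x_2x_3 - 102/5x_3 + 107/5 modulo G:
  leading term x_1x_3: subtract (-2x_3)·g_2 from -2x_1x_3 + 3x_2x_3 - 102/5x_3 + 107/5 → 3x_2x_3 + 122/5x_3^2 - 244/5x_3 + 107/5
  leading term x_2x_3: subtract (3x_3)·g_3 from 3x_2x_3 + 122/5x_3^2 - 244/5x_3 + 107/5 → 107/5x_3^2 - 214/5x_3 + 107/5
  leading term x_3^2: subtract (107/5)·g_1 from 107/5x_3^2 - 214/5x_3 + 107/5 → 0
  normal form = 0.
Since the normal form is 0, p ∈ I.

-2x_1x_3 + 3x_2x_3 - 102/5x_3 + 107/5 lies in I (it reduces to 0).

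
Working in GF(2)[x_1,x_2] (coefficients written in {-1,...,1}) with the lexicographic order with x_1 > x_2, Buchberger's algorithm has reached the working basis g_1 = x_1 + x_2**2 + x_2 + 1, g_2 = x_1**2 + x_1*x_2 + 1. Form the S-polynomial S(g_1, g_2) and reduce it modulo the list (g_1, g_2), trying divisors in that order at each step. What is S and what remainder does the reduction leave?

S(g_1, g_2) = x_1*x_2**2 + x_1 + 1; remainder on division = x_2**4 + x_2**3 + x_2.

lcm(LM(g_1), LM(g_2)) = x_1**2.
S = (lcm/LT(g_1))·g_1 − (lcm/LT(g_2))·g_2 = x_1*x_2**2 + x_1 + 1.
Reduce S modulo (g_1, g_2) in that order:
  leading term x_1*x_2**2: subtract (x_2**2)·g_1 from x_1*x_2**2 + x_1 + 1 → x_1 + x_2**4 + x_2**3 + x_2**2 + 1
  leading term x_1: subtract (1)·g_1 from x_1 + x_2**4 + x_2**3 + x_2**2 + 1 → x_2**4 + x_2**3 + x_2
  leading term x_2**4: no divisor's leading term divides it; move x_2**4 to the remainder.
  leading term x_2**3: no divisor's leading term divides it; move x_2**3 to the remainder.
  leading term x_2: no divisor's leading term divides it; move x_2 to the remainder.
The remainder x_2**4 + x_2**3 + x_2 is nonzero, so it would be added as the next basis element.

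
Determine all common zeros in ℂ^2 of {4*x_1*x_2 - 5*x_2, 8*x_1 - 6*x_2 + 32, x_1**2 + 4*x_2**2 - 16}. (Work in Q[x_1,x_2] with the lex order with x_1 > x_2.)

{(-4, 0)}

Compute a lex Gröbner basis by Buchberger's algorithm.
f_1 = 4*x_1*x_2 - 5*x_2, LT = x_1*x_2.
f_2 = 8*x_1 - 6*x_2 + 32, LT = x_1.
f_3 = x_1**2 + 4*x_2**2 - 16, LT = x_1**2.

S(f_1,f_2): lcm = x_1*x_2. S = 3/4*x_2**2 - 21/4*x_2.
  leading term x_2**2: no divisor's leading term divides it; move 3/4*x_2**2 to the remainder.
  leading term x_2: no divisor's leading term divides it; move -21/4*x_2 to the remainder.
  remainder 3/4*x_2**2 - 21/4*x_2 ≠ 0; add h_4 = 3/4*x_2**2 - 21/4*x_2 to the basis.

S(f_1,f_3): lcm = x_1**2*x_2. S = -5/4*x_1*x_2 - 4*x_2**3 + 16*x_2.
  leading term x_1*x_2: subtract (-5/16)·f_1 from -5/4*x_1*x_2 - 4*x_2**3 + 16*x_2 → -4*x_2**3 + 231/16*x_2
  leading term x_2**3: subtract (-16/3*x_2)·h_4 from -4*x_2**3 + 231/16*x_2 → -28*x_2**2 + 231/16*x_2
  leading term x_2**2: subtract (-112/3)·h_4 from -28*x_2**2 + 231/16*x_2 → -2905/16*x_2
  leading term x_2: no divisor's leading term divides it; move -2905/16*x_2 to the remainder.
  remainder -2905/16*x_2 ≠ 0; add h_5 = -2905/16*x_2 to the basis.

The other S-polynomials (S(f_2,f_3), S(f_1,h_4), S(f_2,h_4), S(f_3,h_4), S(f_1,h_5), S(f_2,h_5), S(f_3,h_5), S(h_4,h_5)) all reduce to 0 modulo the current basis, so we have a Gröbner basis.
Inter-reduce: drop elements whose leading term is divisible by another's, tail-reduce, and make monic.
Reduced Gröbner basis: {x_1 + 4, x_2}.

Elimination: the polynomial x_2 lies in the elimination ideal for x_2, so x_2 ∈ {0}. For each such x_2, the remaining basis elements (now univariate) give the rest of the solution.
  x_2 = 0: the earlier basis element becomes x_1 + 4 = 0, giving x_1 = -4 — point (-4, 0).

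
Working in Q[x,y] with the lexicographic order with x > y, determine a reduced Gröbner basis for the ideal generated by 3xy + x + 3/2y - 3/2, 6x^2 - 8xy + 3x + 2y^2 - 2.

f_1 = 3xy + x + 3/2y - 3/2, LT = xy.
f_2 = 6x^2 - 8xy + 3x + 2y^2 - 2, LT = x^2.

S(f_1,f_2): lcm = x^2y. S = 1/3x^2 + 4/3xy^2 - 1/2x - 1/3y^3 + 1/3y.
  reduce S modulo (f_1, f_2):
  remainder -2/3x - 1/3y^3 - 7/9y^2 + y + 1/9 ≠ 0; add g_3 = -2/3x - 1/3y^3 - 7/9y^2 + y + 1/9 to the basis.

S(f_1,g_3): lcm = xy. S = 1/3x - 1/2y^4 - 7/6y^3 + 3/2y^2 + 2/3y - 1/2.
  reduce S modulo (f_1, f_2, g_3):
  remainder -1/2y^4 - 4/3y^3 + 10/9y^2 + 7/6y - 4/9 ≠ 0; add g_4 = -1/2y^4 - 4/3y^3 + 10/9y^2 + 7/6y - 4/9 to the basis.

The other S-polynomials (S(f_2,g_3), S(f_1,g_4), S(f_2,g_4), S(g_3,g_4)) all reduce to 0 modulo the current basis, so we have a Gröbner basis.
Inter-reduce: drop elements whose leading term is divisible by another's, tail-reduce, and make monic.

G = {x + 1/2y^3 + 7/6y^2 - 3/2y - 1/6, y^4 + 8/3y^3 - 20/9y^2 - 7/3y + 8/9}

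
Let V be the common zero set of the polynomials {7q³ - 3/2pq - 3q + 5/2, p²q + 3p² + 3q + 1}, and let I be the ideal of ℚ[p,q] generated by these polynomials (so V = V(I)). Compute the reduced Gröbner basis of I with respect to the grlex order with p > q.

G = {p³ - 355/9p² + 112/9q² + ⅓p - 112/3q - 35/3, p²q + 3p² + 3q + 1, q³ - 3/14pq - 3/7q + 5/14}

f_1 = 7q³ - 3/2pq - 3q + 5/2, LT = q³.
f_2 = p²q + 3p² + 3q + 1, LT = p²q.

S(f_1,f_2): lcm = p²q³. S = -3/14p³q - 3p²q² - 3/7p²q - 3q³ + 5/14p² - q².
  leading term p³q: subtract (-3/14p)·f_2 from -3/14p³q - 3p²q² - 3/7p²q - 3q³ + 5/14p² - q² → -3p²q² + 9/14p³ - 3/7p²q - 3q³ + 5/14p² + 9/14pq - q² + 3/14p
  leading term p²q²: subtract (-3q)·f_2 from -3p²q² + 9/14p³ - 3/7p²q - 3q³ + 5/14p² + 9/14pq - q² + 3/14p → 9/14p³ + 60/7p²q - 3q³ + 5/14p² + 9/14pq + 8q² + 3/14p + 3q
  leading term p³: no divisor's leading term divides it; move 9/14p³ to the remainder.
  leading term p²q: subtract (60/7)·f_2 from 60/7p²q - 3q³ + 5/14p² + 9/14pq + 8q² + 3/14p + 3q → -3q³ - 355/14p² + 9/14pq + 8q² + 3/14p - 159/7q - 60/7
  leading term q³: subtract (-3/7)·f_1 from -3q³ - 355/14p² + 9/14pq + 8q² + 3/14p - 159/7q - 60/7 → -355/14p² + 8q² + 3/14p - 24q - 15/2
  leading term p²: no divisor's leading term divides it; move -355/14p² to the remainder.
  leading term q²: no divisor's leading term divides it; move 8q² to the remainder.
  leading term p: no divisor's leading term divides it; move 3/14p to the remainder.
  leading term q: no divisor's leading term divides it; move -24q to the remainder.
  leading term 1: no divisor's leading term divides it; move -15/2 to the remainder.
  remainder 9/14p³ - 355/14p² + 8q² + 3/14p - 24q - 15/2 ≠ 0; add g_3 = 9/14p³ - 355/14p² + 8q² + 3/14p - 24q - 15/2 to the basis.

The other S-polynomials (S(f_1,g_3), S(f_2,g_3)) all reduce to 0 modulo the current basis, so we have a Gröbner basis.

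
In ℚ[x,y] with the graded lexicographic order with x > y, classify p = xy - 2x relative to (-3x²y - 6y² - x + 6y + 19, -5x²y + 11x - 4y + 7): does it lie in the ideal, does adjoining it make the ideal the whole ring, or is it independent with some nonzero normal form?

xy - 2x is independent of I; its normal form modulo I is xy - 2x.

First compute the reduced Gröbner basis of I by Buchberger's algorithm.
f_1 = -3x²y - 6y² - x + 6y + 19, LT = x²y.
f_2 = -5x²y + 11x - 4y + 7, LT = x²y.

S(f_1,f_2): lcm = x²y. S = 2y² + 38/15x - 14/5y - 74/15.
  leading term y²: no divisor's leading term divides it; move 2y² to the remainder.
  leading term x: no divisor's leading term divides it; move 38/15x to the remainder.
  leading term y: no divisor's leading term divides it; move -14/5y to the remainder.
  leading term 1: no divisor's leading term divides it; move -74/15 to the remainder.
  remainder 2y² + 38/15x - 14/5y - 74/15 ≠ 0; add h_3 = 2y² + 38/15x - 14/5y - 74/15 to the basis.

S(f_1,h_3): lcm = x²y². S = -19/15x³ + 7/5x²y + 2y³ + 37/15x² + ⅓xy - 2y² - 19/3y.
  leading term x³: no divisor's leading term divides it; move -19/15x³ to the remainder.
  leading term x²y: subtract (-7/15)·f_1 from 7/5x²y + 2y³ + 37/15x² + ⅓xy - 2y² - 19/3y → 2y³ + 37/15x² + ⅓xy - 24/5y² - 7/15x - 53/15y + 133/15
  leading term y³: subtract (y)·h_3 from 2y³ + 37/15x² + ⅓xy - 24/5y² - 7/15x - 53/15y + 133/15 → 37/15x² - 11/5xy - 2y² - 7/15x + 7/5y + 133/15
  leading term x²: no divisor's leading term divides it; move 37/15x² to the remainder.
  leading term xy: no divisor's leading term divides it; move -11/5xy to the remainder.
  leading term y²: subtract (-1)·h_3 from -2y² - 7/15x + 7/5y + 133/15 → 31/15x - 7/5y + 59/15
  leading term x: no divisor's leading term divides it; move 31/15x to the remainder.
  leading term y: no divisor's leading term divides it; move -7/5y to the remainder.
  leading term 1: no divisor's leading term divides it; move 59/15 to the remainder.
  remainder -19/15x³ + 37/15x² - 11/5xy + 31/15x - 7/5y + 59/15 ≠ 0; add h_4 = -19/15x³ + 37/15x² - 11/5xy + 31/15x - 7/5y + 59/15 to the basis.

The other S-polynomials (S(f_2,h_3), S(f_1,h_4), S(f_2,h_4), S(h_3,h_4)) all reduce to 0 modulo the current basis, so we have a Gröbner basis.
Inter-reduce: drop elements whose leading term is divisible by another's, tail-reduce, and make monic.
Reduced Gröbner basis: {x³ - 37/19x² + 33/19xy - 31/19x + 21/19y - 59/19, x²y - 11/5x + ⅘y - 7/5, y² + 19/15x - 7/5y - 37/15}.
Label its elements g_1 = x³ - 37/19x² + 33/19xy - 31/19x + 21/19y - 59/19, g_2 = x²y - 11/5x + ⅘y - 7/5, g_3 = y² + 19/15x - 7/5y - 37/15.

Reduce p = xy - 2x modulo G:
  leading term xy: no divisor's leading term divides it; move xy to the remainder.
  leading term x: no divisor's leading term divides it; move -2x to the remainder.
  normal form = xy - 2x.
The normal form is nonzero, so p ∉ I. Since p minus its normal form lies in I, I + (p) = I + (r) where r = xy - 2x; decide whether this ideal is the whole ring.
Run Buchberger on G together with r (pairs among the g_i already reduce to 0 since G is a Gröbner basis):
g_1 = x³ - 37/19x² + 33/19xy - 31/19x + 21/19y - 59/19, LT = x³.
g_2 = x²y - 11/5x + ⅘y - 7/5, LT = x²y.
g_3 = y² + 19/15x - 7/5y - 37/15, LT = y².
r = xy - 2x, LT = xy.

S(g_1,r): lcm = x³y. S = 2x³ - 37/19x²y + 33/19xy² - 31/19xy + 21/19y² - 59/19y.
  leading term x³: subtract (2)·g_1 from 2x³ - 37/19x²y + 33/19xy² - 31/19xy + 21/19y² - 59/19y → -37/19x²y + 33/19xy² + 74/19x² - 97/19xy + 21/19y² + 62/19x - 101/19y + 118/19
  leading term x²y: subtract (-37/19)·g_2 from -37/19x²y + 33/19xy² + 74/19x² - 97/19xy + 21/19y² + 62/19x - 101/19y + 118/19 → 33/19xy² + 74/19x² - 97/19xy + 21/19y² - 97/95x - 357/95y + 331/95
  leading term xy²: subtract (33/19x)·g_3 from 33/19xy² + 74/19x² - 97/19xy + 21/19y² - 97/95x - 357/95y + 331/95 → 161/95x² - 254/95xy + 21/19y² + 62/19x - 357/95y + 331/95
  leading term x²: no divisor's leading term divides it; move 161/95x² to the remainder.
  leading term xy: subtract (-254/95)·r from -254/95xy + 21/19y² + 62/19x - 357/95y + 331/95 → 21/19y² - 198/95x - 357/95y + 331/95
  leading term y²: subtract (21/19)·g_3 from 21/19y² - 198/95x - 357/95y + 331/95 → -331/95x - 42/19y + 118/19
  leading term x: no divisor's leading term divides it; move -331/95x to the remainder.
  leading term y: no divisor's leading term divides it; move -42/19y to the remainder.
  leading term 1: no divisor's leading term divides it; move 118/19 to the remainder.
  remainder 161/95x² - 331/95x - 42/19y + 118/19 ≠ 0; add m_5 = 161/95x² - 331/95x - 42/19y + 118/19 to the basis.

S(g_2,r): lcm = x²y. S = 2x² - 11/5x + ⅘y - 7/5.
  leading term x²: subtract (190/161)·m_5 from 2x² - 11/5x + ⅘y - 7/5 → 1539/805x + 392/115y - 7027/805
  leading term x: no divisor's leading term divides it; move 1539/805x to the remainder.
  leading term y: no divisor's leading term divides it; move 392/115y to the remainder.
  leading term 1: no divisor's leading term divides it; move -7027/805 to the remainder.
  remainder 1539/805x + 392/115y - 7027/805 ≠ 0; add m_6 = 1539/805x + 392/115y - 7027/805 to the basis.

S(g_3,r): lcm = xy². S = 19/15x² + ⅗xy - 37/15x.
  leading term x²: subtract (361/483)·m_5 from 19/15x² + ⅗xy - 37/15x → ⅗xy + 332/2415x + 38/23y - 2242/483
  leading term xy: subtract (⅗)·r from ⅗xy + 332/2415x + 38/23y - 2242/483 → 646/483x + 38/23y - 2242/483
  leading term x: subtract (170/243)·m_6 from 646/483x + 38/23y - 2242/483 → -178/243y + 356/243
  leading term y: no divisor's leading term divides it; move -178/243y to the remainder.
  leading term 1: no divisor's leading term divides it; move 356/243 to the remainder.
  remainder -178/243y + 356/243 ≠ 0; add m_7 = -178/243y + 356/243 to the basis.

The other S-polynomials (S(g_1,g_2), S(g_1,g_3), S(g_2,g_3), S(g_1,m_5), S(g_2,m_5), S(g_3,m_5), S(r,m_5), S(g_1,m_6), S(g_2,m_6), S(g_3,m_6), S(r,m_6), S(m_5,m_6), S(g_1,m_7), S(g_2,m_7), S(g_3,m_7), S(r,m_7), S(m_5,m_7), S(m_6,m_7)) all reduce to 0 modulo the current basis, so we have a Gröbner basis.
Inter-reduce: drop elements whose leading term is divisible by another's, tail-reduce, and make monic.
Reduced Gröbner basis: {x - 1, y - 2}.
The reduced Gröbner basis of I + (p) is {x - 1, y - 2} ≠ {1}, a proper ideal, so the enlarged system stays consistent: p is independent of I, with normal form xy - 2x.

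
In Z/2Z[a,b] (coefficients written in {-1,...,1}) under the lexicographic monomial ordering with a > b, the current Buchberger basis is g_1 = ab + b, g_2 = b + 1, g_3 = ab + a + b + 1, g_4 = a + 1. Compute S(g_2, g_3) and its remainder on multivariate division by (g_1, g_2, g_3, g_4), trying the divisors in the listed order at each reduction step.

lcm(LM(g_2), LM(g_3)) = ab.
S = (lcm/LT(g_2))·g_2 − (lcm/LT(g_3))·g_3 = b + 1.
Reduce S modulo (g_1, g_2, g_3, g_4) in that order:
  leading term b: subtract (1)·g_2 from b + 1 → 0
The remainder is 0, so this S-polynomial contributes no new basis element.

S(g_2, g_3) = b + 1; remainder on division = 0.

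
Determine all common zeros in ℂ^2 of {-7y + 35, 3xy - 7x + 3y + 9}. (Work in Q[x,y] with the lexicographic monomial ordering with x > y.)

Compute a lex Gröbner basis by Buchberger's algorithm.
f_1 = -7y + 35, LT = y.
f_2 = 3xy - 7x + 3y + 9, LT = xy.

S(f_1,f_2): lcm = xy. S = -\tfrac{8}{3}x - y - 3.
  leading term x: no divisor's leading term divides it; move -\tfrac{8}{3}x to the remainder.
  leading term y: subtract (\tfrac{1}{7})·f_1 from -y - 3 → -8
  leading term 1: no divisor's leading term divides it; move -8 to the remainder.
  remainder -\tfrac{8}{3}x - 8 ≠ 0; add h_3 = -\tfrac{8}{3}x - 8 to the basis.

The other S-polynomials (S(f_1,h_3), S(f_2,h_3)) all reduce to 0 modulo the current basis, so we have a Gröbner basis.
Inter-reduce: drop elements whose leading term is divisible by another's, tail-reduce, and make monic.
Reduced Gröbner basis: {x + 3, y - 5}.

Since the basis is lex-ordered, y - 5 is univariate in y. Its roots are {5}. Back-substituting each root into the other basis elements fixes the other coordinates.
  y = 5: the earlier basis element becomes x + 3 = 0, giving x = -3 — point (-3, 5).
Each listed point satisfies every original equation (direct substitution).

{(-3, 5)}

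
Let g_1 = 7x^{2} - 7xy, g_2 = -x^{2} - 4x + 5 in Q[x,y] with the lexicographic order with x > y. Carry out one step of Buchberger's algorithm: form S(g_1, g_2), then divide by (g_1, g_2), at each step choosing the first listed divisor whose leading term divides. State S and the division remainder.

lcm(LM(g_1), LM(g_2)) = x^{2}.
S = (lcm/LT(g_1))·g_1 − (lcm/LT(g_2))·g_2 = -xy - 4x + 5.
Reduce S modulo (g_1, g_2) in that order:
  leading term xy: no divisor's leading term divides it; move -xy to the remainder.
  leading term x: no divisor's leading term divides it; move -4x to the remainder.
  leading term 1: no divisor's leading term divides it; move 5 to the remainder.
The remainder -xy - 4x + 5 is nonzero, so it would be added as the next basis element.
This is the inner loop of Buchberger's algorithm — each nonzero remainder becomes a new basis element.

S(g_1, g_2) = -xy - 4x + 5; remainder on division = -xy - 4x + 5.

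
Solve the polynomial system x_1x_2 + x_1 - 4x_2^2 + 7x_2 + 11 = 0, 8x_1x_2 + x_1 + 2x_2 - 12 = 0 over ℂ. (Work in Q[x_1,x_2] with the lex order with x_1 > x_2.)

Compute a lex Gröbner basis by Buchberger's algorithm.
f_1 = x_1x_2 + x_1 - 4x_2^2 + 7x_2 + 11, LT = x_1x_2.
f_2 = 8x_1x_2 + x_1 + 2x_2 - 12, LT = x_1x_2.

S(f_1,f_2): lcm = x_1x_2. S = 7/8x_1 - 4x_2^2 + 27/4x_2 + 25/2.
  leading term x_1: no divisor's leading term divides it; move 7/8x_1 to the remainder.
  leading term x_2^2: no divisor's leading term divides it; move -4x_2^2 to the remainder.
  leading term x_2: no divisor's leading term divides it; move 27/4x_2 to the remainder.
  leading term 1: no divisor's leading term divides it; move 25/2 to the remainder.
  remainder 7/8x_1 - 4x_2^2 + 27/4x_2 + 25/2 ≠ 0; add h_3 = 7/8x_1 - 4x_2^2 + 27/4x_2 + 25/2 to the basis.

S(f_1,h_3): lcm = x_1x_2. S = x_1 + 32/7x_2^3 - 82/7x_2^2 - 51/7x_2 + 11.
  leading term x_1: subtract (8/7)·h_3 from x_1 + 32/7x_2^3 - 82/7x_2^2 - 51/7x_2 + 11 → 32/7x_2^3 - 50/7x_2^2 - 15x_2 - 23/7
  leading term x_2^3: no divisor's leading term divides it; move 32/7x_2^3 to the remainder.
  leading term x_2^2: no divisor's leading term divides it; move -50/7x_2^2 to the remainder.
  leading term x_2: no divisor's leading term divides it; move -15x_2 to the remainder.
  leading term 1: no divisor's leading term divides it; move -23/7 to the remainder.
  remainder 32/7x_2^3 - 50/7x_2^2 - 15x_2 - 23/7 ≠ 0; add h_4 = 32/7x_2^3 - 50/7x_2^2 - 15x_2 - 23/7 to the basis.

The other S-polynomials (S(f_2,h_3), S(f_1,h_4), S(f_2,h_4), S(h_3,h_4)) all reduce to 0 modulo the current basis, so we have a Gröbner basis.
Inter-reduce: drop elements whose leading term is divisible by another's, tail-reduce, and make monic.
Reduced Gröbner basis: {x_1 - 32/7x_2^2 + 54/7x_2 + 100/7, x_2^3 - 25/16x_2^2 - 105/32x_2 - 23/32}.

From the last basis element, x_2^3 - 25/16x_2^2 - 105/32x_2 - 23/32 = 0, so x_2 takes values in {-1, 41/32 - sqrt(2417)/32, 41/32 + sqrt(2417)/32}. Each choice, substituted upward through the basis, yields the corresponding point(s) of the solution set.
  x_2 = -1: the earlier basis element becomes x_1 + 2 = 0, giving x_1 = -2 — point (-2, -1).
  x_2 = 41/32 - sqrt(2417)/32: the earlier basis element becomes x_1 + 47/8 + sqrt(2417)/8 = 0, giving x_1 = -sqrt(2417)/8 - 47/8 — point (-sqrt(2417)/8 - 47/8, 41/32 - sqrt(2417)/32).
  x_2 = 41/32 + sqrt(2417)/32: the earlier basis element becomes x_1 - sqrt(2417)/8 + 47/8 = 0, giving x_1 = -47/8 + sqrt(2417)/8 — point (-47/8 + sqrt(2417)/8, 41/32 + sqrt(2417)/32).
Zero-dimensionality of the ideal guarantees finitely many solutions over ℂ.

{(-2, -1), (-sqrt(2417)/8 - 47/8, 41/32 - sqrt(2417)/32), (-47/8 + sqrt(2417)/8, 41/32 + sqrt(2417)/32)}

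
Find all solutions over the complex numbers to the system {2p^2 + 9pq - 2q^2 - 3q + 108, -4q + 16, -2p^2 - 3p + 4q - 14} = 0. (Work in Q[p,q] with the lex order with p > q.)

Compute a lex Gröbner basis by Buchberger's algorithm.
f_1 = 2p^2 + 9pq - 2q^2 - 3q + 108, LT = p^2.
f_2 = -4q + 16, LT = q.
f_3 = -2p^2 - 3p + 4q - 14, LT = p^2.

S(f_1,f_3): lcm = p^2. S = 9/2pq - 3/2p - q^2 + 1/2q + 47.
  leading term pq: subtract (-9/8p)·f_2 from 9/2pq - 3/2p - q^2 + 1/2q + 47 → 33/2p - q^2 + 1/2q + 47
  leading term p: no divisor's leading term divides it; move 33/2p to the remainder.
  leading term q^2: subtract (1/4q)·f_2 from -q^2 + 1/2q + 47 → -7/2q + 47
  leading term q: subtract (7/8)·f_2 from -7/2q + 47 → 33
  leading term 1: no divisor's leading term divides it; move 33 to the remainder.
  remainder 33/2p + 33 ≠ 0; add h_4 = 33/2p + 33 to the basis.

The other S-polynomials (S(f_1,f_2), S(f_2,f_3), S(f_1,h_4), S(f_2,h_4), S(f_3,h_4)) all reduce to 0 modulo the current basis, so we have a Gröbner basis.
Inter-reduce: drop elements whose leading term is divisible by another's, tail-reduce, and make monic.
Reduced Gröbner basis: {p + 2, q - 4}.

From the last basis element, q - 4 = 0, so q takes values in {4}. Each choice, substituted upward through the basis, yields the corresponding point(s) of the solution set.
  q = 4: the earlier basis element becomes p + 2 = 0, giving p = -2 — point (-2, 4).
Check: every point annihilates each of the original generators.

{(-2, 4)}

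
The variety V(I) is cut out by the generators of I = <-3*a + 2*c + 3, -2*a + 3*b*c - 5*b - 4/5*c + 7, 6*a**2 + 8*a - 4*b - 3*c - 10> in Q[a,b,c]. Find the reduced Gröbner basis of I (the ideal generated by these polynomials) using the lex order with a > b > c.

f_1 = -3*a + 2*c + 3, LT = a.
f_2 = -2*a + 3*b*c - 5*b - 4/5*c + 7, LT = a.
f_3 = 6*a**2 + 8*a - 4*b - 3*c - 10, LT = a**2.

S(f_1,f_2): lcm = a. S = 3/2*b*c - 5/2*b - 16/15*c + 5/2.
  leading term b*c: no divisor's leading term divides it; move 3/2*b*c to the remainder.
  leading term b: no divisor's leading term divides it; move -5/2*b to the remainder.
  leading term c: no divisor's leading term divides it; move -16/15*c to the remainder.
  leading term 1: no divisor's leading term divides it; move 5/2 to the remainder.
  remainder 3/2*b*c - 5/2*b - 16/15*c + 5/2 ≠ 0; add g_4 = 3/2*b*c - 5/2*b - 16/15*c + 5/2 to the basis.

S(f_1,f_3): lcm = a**2. S = -2/3*a*c - 7/3*a + 2/3*b + 1/2*c + 5/3.
  leading term a*c: subtract (2/9*c)·f_1 from -2/3*a*c - 7/3*a + 2/3*b + 1/2*c + 5/3 → -7/3*a + 2/3*b - 4/9*c**2 - 1/6*c + 5/3
  leading term a: subtract (7/9)·f_1 from -7/3*a + 2/3*b - 4/9*c**2 - 1/6*c + 5/3 → 2/3*b - 4/9*c**2 - 31/18*c - 2/3
  leading term b: no divisor's leading term divides it; move 2/3*b to the remainder.
  leading term c**2: no divisor's leading term divides it; move -4/9*c**2 to the remainder.
  leading term c: no divisor's leading term divides it; move -31/18*c to the remainder.
  leading term 1: no divisor's leading term divides it; move -2/3 to the remainder.
  remainder 2/3*b - 4/9*c**2 - 31/18*c - 2/3 ≠ 0; add g_5 = 2/3*b - 4/9*c**2 - 31/18*c - 2/3 to the basis.

S(g_4,g_5): lcm = b*c. S = -5/3*b + 2/3*c**3 + 31/12*c**2 + 13/45*c + 5/3.
  leading term b: subtract (-5/2)·g_5 from -5/3*b + 2/3*c**3 + 31/12*c**2 + 13/45*c + 5/3 → 2/3*c**3 + 53/36*c**2 - 241/60*c
  leading term c**3: no divisor's leading term divides it; move 2/3*c**3 to the remainder.
  leading term c**2: no divisor's leading term divides it; move 53/36*c**2 to the remainder.
  leading term c: no divisor's leading term divides it; move -241/60*c to the remainder.
  remainder 2/3*c**3 + 53/36*c**2 - 241/60*c ≠ 0; add g_6 = 2/3*c**3 + 53/36*c**2 - 241/60*c to the basis.

The other S-polynomials (S(f_2,f_3), S(f_1,g_4), S(f_2,g_4), S(f_3,g_4), S(f_1,g_5), S(f_2,g_5), S(f_3,g_5), S(f_1,g_6), S(f_2,g_6), S(f_3,g_6), S(g_4,g_6), S(g_5,g_6)) all reduce to 0 modulo the current basis, so we have a Gröbner basis.
Inter-reduce: drop elements whose leading term is divisible by another's, tail-reduce, and make monic.

G = {a - 2/3*c - 1, b - 2/3*c**2 - 31/12*c - 1, c**3 + 53/24*c**2 - 241/40*c}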